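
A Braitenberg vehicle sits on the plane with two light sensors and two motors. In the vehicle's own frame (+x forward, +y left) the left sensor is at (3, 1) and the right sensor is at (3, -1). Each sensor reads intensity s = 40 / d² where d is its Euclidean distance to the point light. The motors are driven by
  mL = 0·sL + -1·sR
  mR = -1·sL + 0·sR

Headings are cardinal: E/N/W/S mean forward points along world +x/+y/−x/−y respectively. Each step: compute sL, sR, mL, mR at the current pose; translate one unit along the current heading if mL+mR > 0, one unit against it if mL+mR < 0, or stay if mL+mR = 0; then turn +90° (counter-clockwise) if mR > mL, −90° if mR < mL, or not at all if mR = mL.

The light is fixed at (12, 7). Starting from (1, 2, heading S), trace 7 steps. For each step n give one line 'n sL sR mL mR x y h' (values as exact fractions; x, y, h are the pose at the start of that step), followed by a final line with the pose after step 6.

0 10/41 5/26 -5/26 -10/41 1 2 S
1 40/221 8/41 -8/41 -40/221 1 3 W
2 4/13 4/17 -4/17 -4/13 2 3 S
3 8/37 40/173 -40/173 -8/37 2 4 W
4 2/5 5/17 -5/17 -2/5 3 4 S
5 40/153 8/29 -8/29 -40/153 3 5 W
6 20/37 20/53 -20/53 -20/37 4 5 S
final 4 6 W

n=0: pose=(1,2,S); sL=10/41, sR=5/26; mL=-5/26, mR=-10/41; mL+mR=-465/1066 → advance -1; mR−mL=-55/1066 → turn -1·90°
n=1: pose=(1,3,W); sL=40/221, sR=8/41; mL=-8/41, mR=-40/221; mL+mR=-3408/9061 → advance -1; mR−mL=128/9061 → turn +1·90°
n=2: pose=(2,3,S); sL=4/13, sR=4/17; mL=-4/17, mR=-4/13; mL+mR=-120/221 → advance -1; mR−mL=-16/221 → turn -1·90°
n=3: pose=(2,4,W); sL=8/37, sR=40/173; mL=-40/173, mR=-8/37; mL+mR=-2864/6401 → advance -1; mR−mL=96/6401 → turn +1·90°
n=4: pose=(3,4,S); sL=2/5, sR=5/17; mL=-5/17, mR=-2/5; mL+mR=-59/85 → advance -1; mR−mL=-9/85 → turn -1·90°
n=5: pose=(3,5,W); sL=40/153, sR=8/29; mL=-8/29, mR=-40/153; mL+mR=-2384/4437 → advance -1; mR−mL=64/4437 → turn +1·90°
n=6: pose=(4,5,S); sL=20/37, sR=20/53; mL=-20/53, mR=-20/37; mL+mR=-1800/1961 → advance -1; mR−mL=-320/1961 → turn -1·90°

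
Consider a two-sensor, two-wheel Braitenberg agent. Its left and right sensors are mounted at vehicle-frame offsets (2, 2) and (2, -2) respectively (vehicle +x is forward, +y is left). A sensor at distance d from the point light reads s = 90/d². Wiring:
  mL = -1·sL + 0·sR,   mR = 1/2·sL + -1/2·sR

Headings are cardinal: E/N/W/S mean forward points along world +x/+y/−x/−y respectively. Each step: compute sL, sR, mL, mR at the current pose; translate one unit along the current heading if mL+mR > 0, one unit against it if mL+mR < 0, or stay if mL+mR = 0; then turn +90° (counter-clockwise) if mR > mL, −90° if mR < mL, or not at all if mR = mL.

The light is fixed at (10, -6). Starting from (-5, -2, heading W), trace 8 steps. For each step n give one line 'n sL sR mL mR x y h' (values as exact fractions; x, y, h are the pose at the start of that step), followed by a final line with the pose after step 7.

n=0: pose=(-5,-2,W); sL=90/293, sR=18/65; mL=-90/293, mR=288/19045; mL+mR=-5562/19045 → advance -1; mR−mL=6138/19045 → turn +1·90°
n=1: pose=(-4,-2,S); sL=45/74, sR=9/26; mL=-45/74, mR=63/481; mL+mR=-459/962 → advance -1; mR−mL=711/962 → turn +1·90°
n=2: pose=(-4,-1,E); sL=90/193, sR=10/17; mL=-90/193, mR=-200/3281; mL+mR=-1730/3281 → advance -1; mR−mL=1330/3281 → turn +1·90°
n=3: pose=(-5,-1,N); sL=45/169, sR=45/109; mL=-45/169, mR=-1350/18421; mL+mR=-6255/18421 → advance -1; mR−mL=3555/18421 → turn +1·90°
n=4: pose=(-5,-2,W); sL=90/293, sR=18/65; mL=-90/293, mR=288/19045; mL+mR=-5562/19045 → advance -1; mR−mL=6138/19045 → turn +1·90°
n=5: pose=(-4,-2,S); sL=45/74, sR=9/26; mL=-45/74, mR=63/481; mL+mR=-459/962 → advance -1; mR−mL=711/962 → turn +1·90°
n=6: pose=(-4,-1,E); sL=90/193, sR=10/17; mL=-90/193, mR=-200/3281; mL+mR=-1730/3281 → advance -1; mR−mL=1330/3281 → turn +1·90°
n=7: pose=(-5,-1,N); sL=45/169, sR=45/109; mL=-45/169, mR=-1350/18421; mL+mR=-6255/18421 → advance -1; mR−mL=3555/18421 → turn +1·90°

0 90/293 18/65 -90/293 288/19045 -5 -2 W
1 45/74 9/26 -45/74 63/481 -4 -2 S
2 90/193 10/17 -90/193 -200/3281 -4 -1 E
3 45/169 45/109 -45/169 -1350/18421 -5 -1 N
4 90/293 18/65 -90/293 288/19045 -5 -2 W
5 45/74 9/26 -45/74 63/481 -4 -2 S
6 90/193 10/17 -90/193 -200/3281 -4 -1 E
7 45/169 45/109 -45/169 -1350/18421 -5 -1 N
final -5 -2 W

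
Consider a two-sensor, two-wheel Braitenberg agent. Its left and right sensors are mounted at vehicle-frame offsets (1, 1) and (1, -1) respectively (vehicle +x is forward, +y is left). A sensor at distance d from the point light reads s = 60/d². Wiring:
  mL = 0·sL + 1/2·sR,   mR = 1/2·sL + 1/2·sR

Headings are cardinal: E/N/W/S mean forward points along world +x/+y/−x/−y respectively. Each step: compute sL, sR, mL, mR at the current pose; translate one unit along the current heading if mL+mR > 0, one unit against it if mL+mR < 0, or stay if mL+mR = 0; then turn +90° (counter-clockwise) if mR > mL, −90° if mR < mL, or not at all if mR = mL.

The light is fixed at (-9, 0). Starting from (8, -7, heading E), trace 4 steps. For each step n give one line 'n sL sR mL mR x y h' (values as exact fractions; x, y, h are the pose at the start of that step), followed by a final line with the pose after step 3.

0 1/6 15/97 15/194 187/1164 8 -7 E
1 12/65 60/397 30/397 4332/25805 9 -7 N
2 30/169 30/157 15/157 4890/26533 9 -6 W
3 60/373 12/61 6/61 4068/22753 8 -6 S
final 8 -7 E

n=0: pose=(8,-7,E); sL=1/6, sR=15/97; mL=15/194, mR=187/1164; mL+mR=277/1164 → advance +1; mR−mL=1/12 → turn +1·90°
n=1: pose=(9,-7,N); sL=12/65, sR=60/397; mL=30/397, mR=4332/25805; mL+mR=6282/25805 → advance +1; mR−mL=6/65 → turn +1·90°
n=2: pose=(9,-6,W); sL=30/169, sR=30/157; mL=15/157, mR=4890/26533; mL+mR=7425/26533 → advance +1; mR−mL=15/169 → turn +1·90°
n=3: pose=(8,-6,S); sL=60/373, sR=12/61; mL=6/61, mR=4068/22753; mL+mR=6306/22753 → advance +1; mR−mL=30/373 → turn +1·90°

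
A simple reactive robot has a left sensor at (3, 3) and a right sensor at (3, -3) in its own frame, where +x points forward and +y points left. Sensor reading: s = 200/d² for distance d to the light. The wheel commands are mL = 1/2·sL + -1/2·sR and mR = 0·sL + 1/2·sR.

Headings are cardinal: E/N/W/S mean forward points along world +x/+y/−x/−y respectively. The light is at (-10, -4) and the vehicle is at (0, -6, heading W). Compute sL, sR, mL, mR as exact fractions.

left sensor world pos  = (-3, -9); dL² = 74
right sensor world pos = (-3, -3); dR² = 50
sL = 200/74 = 100/37
sR = 200/50 = 4
mL = 1/2·sL + -1/2·sR = -24/37
mR = 0·sL + 1/2·sR = 2

100/37 4 -24/37 2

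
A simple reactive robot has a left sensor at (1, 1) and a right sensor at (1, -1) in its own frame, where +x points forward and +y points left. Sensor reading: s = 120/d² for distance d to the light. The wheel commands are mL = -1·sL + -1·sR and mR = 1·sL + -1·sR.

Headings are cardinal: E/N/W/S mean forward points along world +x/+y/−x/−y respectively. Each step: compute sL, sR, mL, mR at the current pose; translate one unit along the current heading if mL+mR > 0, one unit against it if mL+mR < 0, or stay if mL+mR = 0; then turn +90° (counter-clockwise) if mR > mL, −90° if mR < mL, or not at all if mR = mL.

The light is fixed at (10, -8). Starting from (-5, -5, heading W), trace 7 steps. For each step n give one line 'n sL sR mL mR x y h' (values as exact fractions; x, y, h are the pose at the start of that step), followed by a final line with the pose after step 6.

0 6/13 15/34 -399/442 9/442 -5 -5 W
1 120/173 120/229 -48240/39617 6720/39617 -4 -5 S
2 60/97 60/89 -11160/8633 -480/8633 -4 -4 E
3 120/281 120/221 -60240/62101 -7200/62101 -5 -4 N
4 6/13 15/34 -399/442 9/442 -5 -5 W
5 120/173 120/229 -48240/39617 6720/39617 -4 -5 S
6 60/97 60/89 -11160/8633 -480/8633 -4 -4 E
final -5 -4 N

n=0: pose=(-5,-5,W); sL=6/13, sR=15/34; mL=-399/442, mR=9/442; mL+mR=-15/17 → advance -1; mR−mL=12/13 → turn +1·90°
n=1: pose=(-4,-5,S); sL=120/173, sR=120/229; mL=-48240/39617, mR=6720/39617; mL+mR=-240/229 → advance -1; mR−mL=240/173 → turn +1·90°
n=2: pose=(-4,-4,E); sL=60/97, sR=60/89; mL=-11160/8633, mR=-480/8633; mL+mR=-120/89 → advance -1; mR−mL=120/97 → turn +1·90°
n=3: pose=(-5,-4,N); sL=120/281, sR=120/221; mL=-60240/62101, mR=-7200/62101; mL+mR=-240/221 → advance -1; mR−mL=240/281 → turn +1·90°
n=4: pose=(-5,-5,W); sL=6/13, sR=15/34; mL=-399/442, mR=9/442; mL+mR=-15/17 → advance -1; mR−mL=12/13 → turn +1·90°
n=5: pose=(-4,-5,S); sL=120/173, sR=120/229; mL=-48240/39617, mR=6720/39617; mL+mR=-240/229 → advance -1; mR−mL=240/173 → turn +1·90°
n=6: pose=(-4,-4,E); sL=60/97, sR=60/89; mL=-11160/8633, mR=-480/8633; mL+mR=-120/89 → advance -1; mR−mL=120/97 → turn +1·90°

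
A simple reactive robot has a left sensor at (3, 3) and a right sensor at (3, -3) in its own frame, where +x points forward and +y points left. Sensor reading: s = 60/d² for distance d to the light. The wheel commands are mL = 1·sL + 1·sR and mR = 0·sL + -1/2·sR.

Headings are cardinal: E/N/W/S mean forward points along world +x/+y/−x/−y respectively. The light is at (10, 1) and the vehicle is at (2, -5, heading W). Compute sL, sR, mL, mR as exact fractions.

30/101 6/13 996/1313 -3/13

left sensor world pos  = (-1, -8); dL² = 202
right sensor world pos = (-1, -2); dR² = 130
sL = 60/202 = 30/101
sR = 60/130 = 6/13
mL = 1·sL + 1·sR = 996/1313
mR = 0·sL + -1/2·sR = -3/13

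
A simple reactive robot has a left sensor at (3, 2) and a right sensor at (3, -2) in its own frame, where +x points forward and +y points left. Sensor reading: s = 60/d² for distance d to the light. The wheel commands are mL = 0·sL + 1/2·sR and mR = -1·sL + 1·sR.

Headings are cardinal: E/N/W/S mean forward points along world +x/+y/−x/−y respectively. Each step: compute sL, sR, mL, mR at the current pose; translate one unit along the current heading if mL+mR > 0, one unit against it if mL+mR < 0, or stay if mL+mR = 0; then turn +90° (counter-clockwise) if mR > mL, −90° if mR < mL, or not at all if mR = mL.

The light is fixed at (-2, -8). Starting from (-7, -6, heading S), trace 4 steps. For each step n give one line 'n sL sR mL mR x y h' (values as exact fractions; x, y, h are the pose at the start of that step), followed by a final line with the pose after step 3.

0 6 6/5 3/5 -24/5 -7 -6 S
1 12/13 60/89 30/89 -288/1157 -7 -5 W
2 3/5 15/13 15/26 36/65 -8 -5 N
3 4/3 60/13 30/13 128/39 -8 -4 E
final -7 -4 N

n=0: pose=(-7,-6,S); sL=6, sR=6/5; mL=3/5, mR=-24/5; mL+mR=-21/5 → advance -1; mR−mL=-27/5 → turn -1·90°
n=1: pose=(-7,-5,W); sL=12/13, sR=60/89; mL=30/89, mR=-288/1157; mL+mR=102/1157 → advance +1; mR−mL=-678/1157 → turn -1·90°
n=2: pose=(-8,-5,N); sL=3/5, sR=15/13; mL=15/26, mR=36/65; mL+mR=147/130 → advance +1; mR−mL=-3/130 → turn -1·90°
n=3: pose=(-8,-4,E); sL=4/3, sR=60/13; mL=30/13, mR=128/39; mL+mR=218/39 → advance +1; mR−mL=38/39 → turn +1·90°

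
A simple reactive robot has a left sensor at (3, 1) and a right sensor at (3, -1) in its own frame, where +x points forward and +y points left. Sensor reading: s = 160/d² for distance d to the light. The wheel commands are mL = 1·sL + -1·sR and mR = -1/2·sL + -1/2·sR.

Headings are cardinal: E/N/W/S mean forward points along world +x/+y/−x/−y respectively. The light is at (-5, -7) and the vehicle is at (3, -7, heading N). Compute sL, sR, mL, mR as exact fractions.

80/29 16/9 256/261 -592/261

left sensor world pos  = (2, -4); dL² = 58
right sensor world pos = (4, -4); dR² = 90
sL = 160/58 = 80/29
sR = 160/90 = 16/9
mL = 1·sL + -1·sR = 256/261
mR = -1/2·sL + -1/2·sR = -592/261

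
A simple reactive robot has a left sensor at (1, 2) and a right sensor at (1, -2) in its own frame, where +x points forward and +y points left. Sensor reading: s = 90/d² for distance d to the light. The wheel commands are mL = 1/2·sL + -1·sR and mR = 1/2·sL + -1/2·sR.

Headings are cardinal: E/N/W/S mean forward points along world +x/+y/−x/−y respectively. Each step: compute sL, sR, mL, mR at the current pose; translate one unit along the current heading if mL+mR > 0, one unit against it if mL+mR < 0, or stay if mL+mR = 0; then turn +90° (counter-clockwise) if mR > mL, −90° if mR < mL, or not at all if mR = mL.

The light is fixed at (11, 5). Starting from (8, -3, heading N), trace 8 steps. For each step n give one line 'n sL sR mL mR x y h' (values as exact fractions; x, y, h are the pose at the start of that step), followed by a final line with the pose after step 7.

0 45/37 9/5 -441/370 -54/185 8 -3 N
1 90/137 18/13 -1881/1781 -648/1781 8 -4 W
2 9/10 45/58 -189/580 9/145 9 -4 S
3 90/37 90/101 1215/3737 2880/3737 9 -3 E
4 45/29 9/5 -297/290 -18/145 10 -3 N
5 18/25 90/53 -1773/1325 -648/1325 10 -4 W
6 45/52 45/52 -45/104 0 11 -4 S
7 90/37 90/101 1215/3737 2880/3737 11 -3 E
final 12 -3 N

n=0: pose=(8,-3,N); sL=45/37, sR=9/5; mL=-441/370, mR=-54/185; mL+mR=-549/370 → advance -1; mR−mL=9/10 → turn +1·90°
n=1: pose=(8,-4,W); sL=90/137, sR=18/13; mL=-1881/1781, mR=-648/1781; mL+mR=-2529/1781 → advance -1; mR−mL=9/13 → turn +1·90°
n=2: pose=(9,-4,S); sL=9/10, sR=45/58; mL=-189/580, mR=9/145; mL+mR=-153/580 → advance -1; mR−mL=45/116 → turn +1·90°
n=3: pose=(9,-3,E); sL=90/37, sR=90/101; mL=1215/3737, mR=2880/3737; mL+mR=4095/3737 → advance +1; mR−mL=45/101 → turn +1·90°
n=4: pose=(10,-3,N); sL=45/29, sR=9/5; mL=-297/290, mR=-18/145; mL+mR=-333/290 → advance -1; mR−mL=9/10 → turn +1·90°
n=5: pose=(10,-4,W); sL=18/25, sR=90/53; mL=-1773/1325, mR=-648/1325; mL+mR=-2421/1325 → advance -1; mR−mL=45/53 → turn +1·90°
n=6: pose=(11,-4,S); sL=45/52, sR=45/52; mL=-45/104, mR=0; mL+mR=-45/104 → advance -1; mR−mL=45/104 → turn +1·90°
n=7: pose=(11,-3,E); sL=90/37, sR=90/101; mL=1215/3737, mR=2880/3737; mL+mR=4095/3737 → advance +1; mR−mL=45/101 → turn +1·90°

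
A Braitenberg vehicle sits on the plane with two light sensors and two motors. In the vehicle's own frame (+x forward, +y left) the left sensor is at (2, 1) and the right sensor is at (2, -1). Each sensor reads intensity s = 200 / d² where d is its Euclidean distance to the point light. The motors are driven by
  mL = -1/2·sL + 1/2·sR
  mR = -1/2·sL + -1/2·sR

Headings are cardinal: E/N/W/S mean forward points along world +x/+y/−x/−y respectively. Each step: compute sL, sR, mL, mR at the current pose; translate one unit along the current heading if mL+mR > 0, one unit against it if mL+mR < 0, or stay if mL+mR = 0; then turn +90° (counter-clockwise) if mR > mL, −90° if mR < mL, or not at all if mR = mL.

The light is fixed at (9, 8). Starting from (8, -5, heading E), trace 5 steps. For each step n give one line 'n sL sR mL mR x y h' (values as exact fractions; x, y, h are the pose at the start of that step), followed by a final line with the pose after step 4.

0 40/29 200/197 -1040/5713 -6840/5713 8 -5 E
1 100/113 100/117 -200/13221 -11500/13221 7 -5 S
2 40/37 200/137 960/5069 -6440/5069 7 -4 W
3 25/13 2 1/26 -51/26 8 -4 N
4 40/29 200/197 -1040/5713 -6840/5713 8 -5 E
final 7 -5 S

n=0: pose=(8,-5,E); sL=40/29, sR=200/197; mL=-1040/5713, mR=-6840/5713; mL+mR=-40/29 → advance -1; mR−mL=-200/197 → turn -1·90°
n=1: pose=(7,-5,S); sL=100/113, sR=100/117; mL=-200/13221, mR=-11500/13221; mL+mR=-100/113 → advance -1; mR−mL=-100/117 → turn -1·90°
n=2: pose=(7,-4,W); sL=40/37, sR=200/137; mL=960/5069, mR=-6440/5069; mL+mR=-40/37 → advance -1; mR−mL=-200/137 → turn -1·90°
n=3: pose=(8,-4,N); sL=25/13, sR=2; mL=1/26, mR=-51/26; mL+mR=-25/13 → advance -1; mR−mL=-2 → turn -1·90°
n=4: pose=(8,-5,E); sL=40/29, sR=200/197; mL=-1040/5713, mR=-6840/5713; mL+mR=-40/29 → advance -1; mR−mL=-200/197 → turn -1·90°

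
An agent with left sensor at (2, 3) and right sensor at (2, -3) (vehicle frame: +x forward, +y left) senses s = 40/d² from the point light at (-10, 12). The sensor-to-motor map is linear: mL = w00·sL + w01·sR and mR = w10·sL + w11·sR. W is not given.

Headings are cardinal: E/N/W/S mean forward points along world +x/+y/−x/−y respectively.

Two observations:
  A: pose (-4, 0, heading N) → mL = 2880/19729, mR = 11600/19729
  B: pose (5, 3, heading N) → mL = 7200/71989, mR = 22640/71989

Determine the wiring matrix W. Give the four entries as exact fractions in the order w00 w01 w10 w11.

1 -1 1 1

obs A: pose=(-4,0,N) → sL=40/109, sR=40/181, mL=2880/19729, mR=11600/19729
obs B: pose=(5,3,N) → sL=40/193, sR=40/373, mL=7200/71989, mR=22640/71989
sensor matrix S = [[40/109, 40/181], [40/193, 40/373]]; det S = -9158400/1420270981
solve [mL_A; mL_B] = S·[w00; w01] and [mR_A; mR_B] = S·[w10; w11]:
  w00 = 1, w01 = -1, w10 = 1, w11 = 1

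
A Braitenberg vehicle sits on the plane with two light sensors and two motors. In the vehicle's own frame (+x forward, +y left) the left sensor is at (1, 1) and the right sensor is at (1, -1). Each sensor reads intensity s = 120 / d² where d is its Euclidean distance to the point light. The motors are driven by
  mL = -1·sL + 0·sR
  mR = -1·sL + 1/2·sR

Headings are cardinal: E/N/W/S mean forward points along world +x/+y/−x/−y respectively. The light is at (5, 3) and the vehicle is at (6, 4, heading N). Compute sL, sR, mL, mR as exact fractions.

left sensor world pos  = (5, 5); dL² = 4
right sensor world pos = (7, 5); dR² = 8
sL = 120/4 = 30
sR = 120/8 = 15
mL = -1·sL + 0·sR = -30
mR = -1·sL + 1/2·sR = -45/2

30 15 -30 -45/2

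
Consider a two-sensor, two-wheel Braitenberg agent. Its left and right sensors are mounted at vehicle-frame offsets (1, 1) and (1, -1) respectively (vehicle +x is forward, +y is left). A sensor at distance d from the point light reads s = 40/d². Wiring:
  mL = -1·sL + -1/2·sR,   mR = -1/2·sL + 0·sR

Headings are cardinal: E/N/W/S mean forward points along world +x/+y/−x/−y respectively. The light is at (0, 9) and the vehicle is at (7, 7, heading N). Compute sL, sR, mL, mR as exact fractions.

left sensor world pos  = (6, 8); dL² = 37
right sensor world pos = (8, 8); dR² = 65
sL = 40/37 = 40/37
sR = 40/65 = 8/13
mL = -1·sL + -1/2·sR = -668/481
mR = -1/2·sL + 0·sR = -20/37

40/37 8/13 -668/481 -20/37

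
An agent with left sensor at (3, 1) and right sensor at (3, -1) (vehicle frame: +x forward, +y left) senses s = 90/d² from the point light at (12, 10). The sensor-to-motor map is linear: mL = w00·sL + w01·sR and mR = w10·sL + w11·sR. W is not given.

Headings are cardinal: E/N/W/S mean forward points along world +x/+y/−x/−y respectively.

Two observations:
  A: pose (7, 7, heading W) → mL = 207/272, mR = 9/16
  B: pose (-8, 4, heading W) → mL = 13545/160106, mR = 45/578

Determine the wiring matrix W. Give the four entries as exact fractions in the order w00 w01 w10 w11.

obs A: pose=(7,7,W) → sL=9/8, sR=45/34, mL=207/272, mR=9/16
obs B: pose=(-8,4,W) → sL=45/289, sR=45/277, mL=13545/160106, mR=45/578
sensor matrix S = [[9/8, 45/34], [45/289, 45/277]]; det S = -253935/10887208
solve [mL_A; mL_B] = S·[w00; w01] and [mR_A; mR_B] = S·[w10; w11]:
  w00 = -1/2, w01 = 1, w10 = 1/2, w11 = 0

-1/2 1 1/2 0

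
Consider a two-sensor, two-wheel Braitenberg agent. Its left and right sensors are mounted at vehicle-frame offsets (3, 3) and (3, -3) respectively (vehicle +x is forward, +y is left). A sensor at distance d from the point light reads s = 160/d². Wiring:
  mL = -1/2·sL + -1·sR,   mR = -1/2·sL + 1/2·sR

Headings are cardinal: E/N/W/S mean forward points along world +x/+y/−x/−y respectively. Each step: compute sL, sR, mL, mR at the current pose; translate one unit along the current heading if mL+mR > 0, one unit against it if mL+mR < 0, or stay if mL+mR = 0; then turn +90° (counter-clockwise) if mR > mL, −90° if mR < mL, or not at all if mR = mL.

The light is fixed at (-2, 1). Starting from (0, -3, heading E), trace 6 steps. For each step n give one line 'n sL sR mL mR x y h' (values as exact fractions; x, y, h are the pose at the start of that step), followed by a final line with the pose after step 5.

n=0: pose=(0,-3,E); sL=80/13, sR=80/37; mL=-2520/481, mR=-960/481; mL+mR=-3480/481 → advance -1; mR−mL=120/37 → turn +1·90°
n=1: pose=(-1,-3,N); sL=32, sR=160/17; mL=-432/17, mR=-192/17; mL+mR=-624/17 → advance -1; mR−mL=240/17 → turn +1·90°
n=2: pose=(-1,-4,W); sL=40/17, sR=20; mL=-360/17, mR=150/17; mL+mR=-210/17 → advance -1; mR−mL=30 → turn +1·90°
n=3: pose=(0,-4,S); sL=160/89, sR=32/13; mL=-3888/1157, mR=384/1157; mL+mR=-3504/1157 → advance -1; mR−mL=48/13 → turn +1·90°
n=4: pose=(0,-3,E); sL=80/13, sR=80/37; mL=-2520/481, mR=-960/481; mL+mR=-3480/481 → advance -1; mR−mL=120/37 → turn +1·90°
n=5: pose=(-1,-3,N); sL=32, sR=160/17; mL=-432/17, mR=-192/17; mL+mR=-624/17 → advance -1; mR−mL=240/17 → turn +1·90°

0 80/13 80/37 -2520/481 -960/481 0 -3 E
1 32 160/17 -432/17 -192/17 -1 -3 N
2 40/17 20 -360/17 150/17 -1 -4 W
3 160/89 32/13 -3888/1157 384/1157 0 -4 S
4 80/13 80/37 -2520/481 -960/481 0 -3 E
5 32 160/17 -432/17 -192/17 -1 -3 N
final -1 -4 W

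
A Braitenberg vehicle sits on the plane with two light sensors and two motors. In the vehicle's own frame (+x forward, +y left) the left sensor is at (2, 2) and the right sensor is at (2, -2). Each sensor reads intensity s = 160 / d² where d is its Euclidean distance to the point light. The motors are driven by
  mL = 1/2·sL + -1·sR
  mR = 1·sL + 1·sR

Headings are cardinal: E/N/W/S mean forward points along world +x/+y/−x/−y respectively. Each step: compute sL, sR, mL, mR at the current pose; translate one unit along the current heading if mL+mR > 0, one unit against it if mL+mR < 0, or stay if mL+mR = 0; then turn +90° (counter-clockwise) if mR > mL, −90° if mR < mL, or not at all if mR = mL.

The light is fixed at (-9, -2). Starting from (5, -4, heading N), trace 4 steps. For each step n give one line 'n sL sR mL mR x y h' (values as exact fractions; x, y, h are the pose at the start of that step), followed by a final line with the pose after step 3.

0 10/9 5/8 -5/72 125/72 5 -4 N
1 160/153 32/29 -2576/4437 9536/4437 5 -3 W
2 80/117 16/13 -8/9 224/117 4 -3 S
3 32/45 160/241 -3344/10845 14912/10845 4 -4 E
final 5 -4 N

n=0: pose=(5,-4,N); sL=10/9, sR=5/8; mL=-5/72, mR=125/72; mL+mR=5/3 → advance +1; mR−mL=65/36 → turn +1·90°
n=1: pose=(5,-3,W); sL=160/153, sR=32/29; mL=-2576/4437, mR=9536/4437; mL+mR=80/51 → advance +1; mR−mL=12112/4437 → turn +1·90°
n=2: pose=(4,-3,S); sL=80/117, sR=16/13; mL=-8/9, mR=224/117; mL+mR=40/39 → advance +1; mR−mL=328/117 → turn +1·90°
n=3: pose=(4,-4,E); sL=32/45, sR=160/241; mL=-3344/10845, mR=14912/10845; mL+mR=16/15 → advance +1; mR−mL=18256/10845 → turn +1·90°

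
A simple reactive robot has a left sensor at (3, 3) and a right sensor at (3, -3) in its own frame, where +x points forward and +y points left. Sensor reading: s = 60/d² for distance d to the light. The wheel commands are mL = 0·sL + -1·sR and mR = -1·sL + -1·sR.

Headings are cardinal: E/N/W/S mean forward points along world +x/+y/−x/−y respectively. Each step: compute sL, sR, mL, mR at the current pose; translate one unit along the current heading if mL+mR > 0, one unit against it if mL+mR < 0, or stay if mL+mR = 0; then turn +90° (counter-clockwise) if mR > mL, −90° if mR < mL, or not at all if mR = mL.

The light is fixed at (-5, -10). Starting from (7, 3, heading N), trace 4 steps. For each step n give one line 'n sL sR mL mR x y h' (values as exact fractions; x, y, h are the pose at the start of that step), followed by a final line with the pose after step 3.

0 60/337 60/481 -60/481 -49080/162097 7 3 N
1 2/15 10/51 -10/51 -28/85 7 2 E
2 60/277 12/29 -12/29 -5064/8033 6 2 S
3 15/41 3/16 -3/16 -363/656 6 3 W
final 7 3 N

n=0: pose=(7,3,N); sL=60/337, sR=60/481; mL=-60/481, mR=-49080/162097; mL+mR=-69300/162097 → advance -1; mR−mL=-60/337 → turn -1·90°
n=1: pose=(7,2,E); sL=2/15, sR=10/51; mL=-10/51, mR=-28/85; mL+mR=-134/255 → advance -1; mR−mL=-2/15 → turn -1·90°
n=2: pose=(6,2,S); sL=60/277, sR=12/29; mL=-12/29, mR=-5064/8033; mL+mR=-8388/8033 → advance -1; mR−mL=-60/277 → turn -1·90°
n=3: pose=(6,3,W); sL=15/41, sR=3/16; mL=-3/16, mR=-363/656; mL+mR=-243/328 → advance -1; mR−mL=-15/41 → turn -1·90°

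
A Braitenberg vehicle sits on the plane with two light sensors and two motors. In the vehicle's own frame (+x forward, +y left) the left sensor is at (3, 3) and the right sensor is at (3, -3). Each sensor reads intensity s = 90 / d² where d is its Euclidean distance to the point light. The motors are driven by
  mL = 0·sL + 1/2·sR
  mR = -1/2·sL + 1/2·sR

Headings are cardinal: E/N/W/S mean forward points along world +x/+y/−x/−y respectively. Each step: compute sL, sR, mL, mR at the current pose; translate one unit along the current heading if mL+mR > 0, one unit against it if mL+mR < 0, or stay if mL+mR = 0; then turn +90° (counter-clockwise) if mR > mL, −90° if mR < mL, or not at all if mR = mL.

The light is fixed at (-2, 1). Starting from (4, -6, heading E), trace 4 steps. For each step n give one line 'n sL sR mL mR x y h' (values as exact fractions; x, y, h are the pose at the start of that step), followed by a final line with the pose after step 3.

0 90/97 90/181 45/181 -3780/17557 4 -6 E
1 9/20 45/58 45/116 189/1160 5 -6 S
2 90/137 90/41 45/41 4320/5617 5 -7 W
3 45/17 45/53 45/106 -810/901 4 -7 N
final 4 -8 E

n=0: pose=(4,-6,E); sL=90/97, sR=90/181; mL=45/181, mR=-3780/17557; mL+mR=585/17557 → advance +1; mR−mL=-45/97 → turn -1·90°
n=1: pose=(5,-6,S); sL=9/20, sR=45/58; mL=45/116, mR=189/1160; mL+mR=639/1160 → advance +1; mR−mL=-9/40 → turn -1·90°
n=2: pose=(5,-7,W); sL=90/137, sR=90/41; mL=45/41, mR=4320/5617; mL+mR=10485/5617 → advance +1; mR−mL=-45/137 → turn -1·90°
n=3: pose=(4,-7,N); sL=45/17, sR=45/53; mL=45/106, mR=-810/901; mL+mR=-855/1802 → advance -1; mR−mL=-45/34 → turn -1·90°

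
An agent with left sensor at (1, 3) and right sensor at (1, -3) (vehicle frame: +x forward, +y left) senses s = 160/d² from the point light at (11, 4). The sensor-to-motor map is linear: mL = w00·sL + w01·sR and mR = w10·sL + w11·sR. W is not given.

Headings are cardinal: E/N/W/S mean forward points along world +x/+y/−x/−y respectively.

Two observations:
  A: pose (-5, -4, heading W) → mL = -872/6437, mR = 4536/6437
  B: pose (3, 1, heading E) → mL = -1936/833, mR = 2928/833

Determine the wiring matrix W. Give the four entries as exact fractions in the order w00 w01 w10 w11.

obs A: pose=(-5,-4,W) → sL=16/41, sR=80/157, mL=-872/6437, mR=4536/6437
obs B: pose=(3,1,E) → sL=160/49, sR=32/17, mL=-1936/833, mR=2928/833
sensor matrix S = [[16/41, 80/157], [160/49, 32/17]]; det S = -4982784/5362021
solve [mL_A; mL_B] = S·[w00; w01] and [mR_A; mR_B] = S·[w10; w11]:
  w00 = -1, w01 = 1/2, w10 = 1/2, w11 = 1

-1 1/2 1/2 1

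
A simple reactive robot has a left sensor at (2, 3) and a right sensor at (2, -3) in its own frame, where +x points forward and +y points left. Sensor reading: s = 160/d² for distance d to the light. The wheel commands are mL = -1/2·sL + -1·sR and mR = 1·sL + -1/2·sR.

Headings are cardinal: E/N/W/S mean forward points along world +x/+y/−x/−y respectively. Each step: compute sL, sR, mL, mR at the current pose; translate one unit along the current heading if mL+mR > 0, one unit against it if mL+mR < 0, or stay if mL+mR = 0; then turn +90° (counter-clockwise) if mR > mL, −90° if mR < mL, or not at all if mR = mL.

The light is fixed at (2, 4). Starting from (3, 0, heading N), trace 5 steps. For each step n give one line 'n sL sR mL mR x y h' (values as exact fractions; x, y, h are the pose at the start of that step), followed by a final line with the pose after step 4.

0 20 8 -18 16 3 0 N
1 32/13 32 -432/13 -176/13 3 -1 W
2 80/37 16/5 -792/185 104/185 4 -1 S
3 160/17 32/13 -1584/221 1808/221 4 0 E
4 40 4 -24 38 5 0 N
final 5 1 W

n=0: pose=(3,0,N); sL=20, sR=8; mL=-18, mR=16; mL+mR=-2 → advance -1; mR−mL=34 → turn +1·90°
n=1: pose=(3,-1,W); sL=32/13, sR=32; mL=-432/13, mR=-176/13; mL+mR=-608/13 → advance -1; mR−mL=256/13 → turn +1·90°
n=2: pose=(4,-1,S); sL=80/37, sR=16/5; mL=-792/185, mR=104/185; mL+mR=-688/185 → advance -1; mR−mL=896/185 → turn +1·90°
n=3: pose=(4,0,E); sL=160/17, sR=32/13; mL=-1584/221, mR=1808/221; mL+mR=224/221 → advance +1; mR−mL=3392/221 → turn +1·90°
n=4: pose=(5,0,N); sL=40, sR=4; mL=-24, mR=38; mL+mR=14 → advance +1; mR−mL=62 → turn +1·90°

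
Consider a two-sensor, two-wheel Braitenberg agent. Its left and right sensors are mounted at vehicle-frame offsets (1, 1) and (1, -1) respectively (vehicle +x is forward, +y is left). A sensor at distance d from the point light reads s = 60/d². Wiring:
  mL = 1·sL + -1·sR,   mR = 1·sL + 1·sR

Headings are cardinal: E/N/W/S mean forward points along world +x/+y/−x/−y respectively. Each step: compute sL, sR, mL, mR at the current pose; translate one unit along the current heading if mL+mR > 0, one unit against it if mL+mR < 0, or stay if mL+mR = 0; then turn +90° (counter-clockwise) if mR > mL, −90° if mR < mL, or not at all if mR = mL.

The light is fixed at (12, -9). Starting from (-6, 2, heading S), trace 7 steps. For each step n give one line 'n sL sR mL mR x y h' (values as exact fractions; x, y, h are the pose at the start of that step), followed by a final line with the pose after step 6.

0 60/389 60/461 4320/179329 51000/179329 -6 2 S
1 6/41 6/37 -24/1517 468/1517 -6 1 E
2 12/89 60/377 -816/33553 9864/33553 -5 1 N
3 15/106 5/39 55/4134 1115/4134 -5 2 W
4 60/389 60/461 4320/179329 51000/179329 -6 2 S
5 6/41 6/37 -24/1517 468/1517 -6 1 E
6 12/89 60/377 -816/33553 9864/33553 -5 1 N
final -5 2 W

n=0: pose=(-6,2,S); sL=60/389, sR=60/461; mL=4320/179329, mR=51000/179329; mL+mR=120/389 → advance +1; mR−mL=120/461 → turn +1·90°
n=1: pose=(-6,1,E); sL=6/41, sR=6/37; mL=-24/1517, mR=468/1517; mL+mR=12/41 → advance +1; mR−mL=12/37 → turn +1·90°
n=2: pose=(-5,1,N); sL=12/89, sR=60/377; mL=-816/33553, mR=9864/33553; mL+mR=24/89 → advance +1; mR−mL=120/377 → turn +1·90°
n=3: pose=(-5,2,W); sL=15/106, sR=5/39; mL=55/4134, mR=1115/4134; mL+mR=15/53 → advance +1; mR−mL=10/39 → turn +1·90°
n=4: pose=(-6,2,S); sL=60/389, sR=60/461; mL=4320/179329, mR=51000/179329; mL+mR=120/389 → advance +1; mR−mL=120/461 → turn +1·90°
n=5: pose=(-6,1,E); sL=6/41, sR=6/37; mL=-24/1517, mR=468/1517; mL+mR=12/41 → advance +1; mR−mL=12/37 → turn +1·90°
n=6: pose=(-5,1,N); sL=12/89, sR=60/377; mL=-816/33553, mR=9864/33553; mL+mR=24/89 → advance +1; mR−mL=120/377 → turn +1·90°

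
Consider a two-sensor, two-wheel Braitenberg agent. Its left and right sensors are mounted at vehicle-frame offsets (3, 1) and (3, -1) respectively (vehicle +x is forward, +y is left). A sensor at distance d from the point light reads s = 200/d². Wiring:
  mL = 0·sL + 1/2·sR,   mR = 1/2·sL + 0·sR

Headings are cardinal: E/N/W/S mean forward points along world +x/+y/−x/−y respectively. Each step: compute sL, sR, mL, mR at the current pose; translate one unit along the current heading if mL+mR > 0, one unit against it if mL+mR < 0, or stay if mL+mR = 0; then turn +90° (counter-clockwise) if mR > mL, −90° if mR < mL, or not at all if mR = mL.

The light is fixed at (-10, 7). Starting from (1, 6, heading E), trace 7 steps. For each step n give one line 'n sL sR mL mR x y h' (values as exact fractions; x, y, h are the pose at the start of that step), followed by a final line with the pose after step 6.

0 50/49 1 1/2 25/49 1 6 E
1 8/5 200/173 100/173 4/5 2 6 N
2 100/41 100/41 50/41 50/41 2 7 W
3 40/13 40/13 20/13 20/13 1 7 W
4 4 4 2 2 0 7 W
5 200/37 200/37 100/37 100/37 -1 7 W
6 100/13 100/13 50/13 50/13 -2 7 W
final -3 7 W

n=0: pose=(1,6,E); sL=50/49, sR=1; mL=1/2, mR=25/49; mL+mR=99/98 → advance +1; mR−mL=1/98 → turn +1·90°
n=1: pose=(2,6,N); sL=8/5, sR=200/173; mL=100/173, mR=4/5; mL+mR=1192/865 → advance +1; mR−mL=192/865 → turn +1·90°
n=2: pose=(2,7,W); sL=100/41, sR=100/41; mL=50/41, mR=50/41; mL+mR=100/41 → advance +1; mR−mL=0 → turn +0·90°
n=3: pose=(1,7,W); sL=40/13, sR=40/13; mL=20/13, mR=20/13; mL+mR=40/13 → advance +1; mR−mL=0 → turn +0·90°
n=4: pose=(0,7,W); sL=4, sR=4; mL=2, mR=2; mL+mR=4 → advance +1; mR−mL=0 → turn +0·90°
n=5: pose=(-1,7,W); sL=200/37, sR=200/37; mL=100/37, mR=100/37; mL+mR=200/37 → advance +1; mR−mL=0 → turn +0·90°
n=6: pose=(-2,7,W); sL=100/13, sR=100/13; mL=50/13, mR=50/13; mL+mR=100/13 → advance +1; mR−mL=0 → turn +0·90°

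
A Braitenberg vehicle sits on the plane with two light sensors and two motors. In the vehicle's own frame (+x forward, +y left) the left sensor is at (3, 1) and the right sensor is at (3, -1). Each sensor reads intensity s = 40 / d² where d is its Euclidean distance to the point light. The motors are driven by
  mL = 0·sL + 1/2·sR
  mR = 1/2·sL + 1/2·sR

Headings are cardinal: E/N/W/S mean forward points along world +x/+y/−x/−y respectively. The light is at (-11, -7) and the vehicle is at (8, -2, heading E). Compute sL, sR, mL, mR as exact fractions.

left sensor world pos  = (11, -1); dL² = 520
right sensor world pos = (11, -3); dR² = 500
sL = 40/520 = 1/13
sR = 40/500 = 2/25
mL = 0·sL + 1/2·sR = 1/25
mR = 1/2·sL + 1/2·sR = 51/650

1/13 2/25 1/25 51/650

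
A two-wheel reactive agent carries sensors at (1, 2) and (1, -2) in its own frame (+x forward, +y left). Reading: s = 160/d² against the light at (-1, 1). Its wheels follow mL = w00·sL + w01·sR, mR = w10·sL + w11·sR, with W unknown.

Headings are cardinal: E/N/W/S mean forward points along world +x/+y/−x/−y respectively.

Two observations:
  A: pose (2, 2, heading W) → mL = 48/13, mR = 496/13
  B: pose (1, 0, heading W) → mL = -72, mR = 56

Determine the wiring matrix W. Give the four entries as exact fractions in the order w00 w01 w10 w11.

1/2 -1 1 1/2

obs A: pose=(2,2,W) → sL=32, sR=160/13, mL=48/13, mR=496/13
obs B: pose=(1,0,W) → sL=16, sR=80, mL=-72, mR=56
sensor matrix S = [[32, 160/13], [16, 80]]; det S = 30720/13
solve [mL_A; mL_B] = S·[w00; w01] and [mR_A; mR_B] = S·[w10; w11]:
  w00 = 1/2, w01 = -1, w10 = 1, w11 = 1/2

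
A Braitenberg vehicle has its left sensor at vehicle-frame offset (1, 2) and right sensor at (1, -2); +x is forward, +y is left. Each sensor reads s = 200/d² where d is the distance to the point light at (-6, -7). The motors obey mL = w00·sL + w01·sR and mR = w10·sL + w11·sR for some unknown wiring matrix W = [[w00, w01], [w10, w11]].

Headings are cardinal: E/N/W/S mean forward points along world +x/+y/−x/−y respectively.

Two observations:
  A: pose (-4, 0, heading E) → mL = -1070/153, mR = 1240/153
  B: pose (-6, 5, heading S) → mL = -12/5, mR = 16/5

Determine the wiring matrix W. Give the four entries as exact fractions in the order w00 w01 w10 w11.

obs A: pose=(-4,0,E) → sL=20/9, sR=100/17, mL=-1070/153, mR=1240/153
obs B: pose=(-6,5,S) → sL=8/5, sR=8/5, mL=-12/5, mR=16/5
sensor matrix S = [[20/9, 100/17], [8/5, 8/5]]; det S = -896/153
solve [mL_A; mL_B] = S·[w00; w01] and [mR_A; mR_B] = S·[w10; w11]:
  w00 = -1/2, w01 = -1, w10 = 1, w11 = 1

-1/2 -1 1 1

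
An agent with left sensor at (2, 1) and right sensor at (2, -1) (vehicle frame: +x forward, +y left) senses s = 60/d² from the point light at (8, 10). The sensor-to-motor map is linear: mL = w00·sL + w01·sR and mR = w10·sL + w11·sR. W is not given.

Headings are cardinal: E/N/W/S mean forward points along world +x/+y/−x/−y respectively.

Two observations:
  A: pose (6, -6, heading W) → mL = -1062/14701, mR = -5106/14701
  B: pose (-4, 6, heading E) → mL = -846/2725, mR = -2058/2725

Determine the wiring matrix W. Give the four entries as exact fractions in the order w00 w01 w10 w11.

obs A: pose=(6,-6,W) → sL=12/61, sR=60/241, mL=-1062/14701, mR=-5106/14701
obs B: pose=(-4,6,E) → sL=60/109, sR=12/25, mL=-846/2725, mR=-2058/2725
sensor matrix S = [[12/61, 60/241], [60/109, 12/25]]; det S = -1707264/40060225
solve [mL_A; mL_B] = S·[w00; w01] and [mR_A; mR_B] = S·[w10; w11]:
  w00 = -1, w01 = 1/2, w10 = -1/2, w11 = -1

-1 1/2 -1/2 -1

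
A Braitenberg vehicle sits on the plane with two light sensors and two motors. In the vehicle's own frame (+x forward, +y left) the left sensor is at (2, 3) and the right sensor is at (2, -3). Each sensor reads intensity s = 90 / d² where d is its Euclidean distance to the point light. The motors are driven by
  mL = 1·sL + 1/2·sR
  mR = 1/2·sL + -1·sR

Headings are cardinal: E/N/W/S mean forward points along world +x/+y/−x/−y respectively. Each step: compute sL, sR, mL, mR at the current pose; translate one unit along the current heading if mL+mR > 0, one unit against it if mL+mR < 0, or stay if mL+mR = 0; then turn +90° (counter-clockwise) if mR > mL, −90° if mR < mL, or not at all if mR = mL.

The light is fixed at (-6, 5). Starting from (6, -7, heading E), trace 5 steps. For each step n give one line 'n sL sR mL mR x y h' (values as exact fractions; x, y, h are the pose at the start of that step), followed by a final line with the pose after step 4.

0 90/277 90/421 50355/116617 -5985/116617 6 -7 E
1 45/226 45/148 11745/33448 -855/4181 7 -7 S
2 90/377 90/221 2835/6409 -1845/6409 7 -8 W
3 45/101 45/173 20115/34946 -1305/34946 6 -8 N
4 90/277 90/421 50355/116617 -5985/116617 6 -7 E
final 7 -7 S

n=0: pose=(6,-7,E); sL=90/277, sR=90/421; mL=50355/116617, mR=-5985/116617; mL+mR=44370/116617 → advance +1; mR−mL=-56340/116617 → turn -1·90°
n=1: pose=(7,-7,S); sL=45/226, sR=45/148; mL=11745/33448, mR=-855/4181; mL+mR=4905/33448 → advance +1; mR−mL=-18585/33448 → turn -1·90°
n=2: pose=(7,-8,W); sL=90/377, sR=90/221; mL=2835/6409, mR=-1845/6409; mL+mR=990/6409 → advance +1; mR−mL=-360/493 → turn -1·90°
n=3: pose=(6,-8,N); sL=45/101, sR=45/173; mL=20115/34946, mR=-1305/34946; mL+mR=9405/17473 → advance +1; mR−mL=-10710/17473 → turn -1·90°
n=4: pose=(6,-7,E); sL=90/277, sR=90/421; mL=50355/116617, mR=-5985/116617; mL+mR=44370/116617 → advance +1; mR−mL=-56340/116617 → turn -1·90°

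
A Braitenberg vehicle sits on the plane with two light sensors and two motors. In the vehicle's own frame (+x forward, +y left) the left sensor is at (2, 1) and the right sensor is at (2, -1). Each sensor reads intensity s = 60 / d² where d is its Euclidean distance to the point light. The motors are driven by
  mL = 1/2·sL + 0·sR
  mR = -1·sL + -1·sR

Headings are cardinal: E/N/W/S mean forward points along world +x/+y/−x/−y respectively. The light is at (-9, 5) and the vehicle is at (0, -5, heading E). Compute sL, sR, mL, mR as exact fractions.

30/101 30/121 15/101 -6660/12221

left sensor world pos  = (2, -4); dL² = 202
right sensor world pos = (2, -6); dR² = 242
sL = 60/202 = 30/101
sR = 60/242 = 30/121
mL = 1/2·sL + 0·sR = 15/101
mR = -1·sL + -1·sR = -6660/12221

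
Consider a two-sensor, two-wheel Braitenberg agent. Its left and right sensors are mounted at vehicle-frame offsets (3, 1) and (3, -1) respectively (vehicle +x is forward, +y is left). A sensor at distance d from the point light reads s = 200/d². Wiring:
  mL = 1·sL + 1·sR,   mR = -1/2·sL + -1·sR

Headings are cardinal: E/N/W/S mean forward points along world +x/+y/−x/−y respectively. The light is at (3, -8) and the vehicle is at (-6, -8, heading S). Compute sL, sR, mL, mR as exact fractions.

200/73 200/109 36400/7957 -25500/7957

left sensor world pos  = (-5, -11); dL² = 73
right sensor world pos = (-7, -11); dR² = 109
sL = 200/73 = 200/73
sR = 200/109 = 200/109
mL = 1·sL + 1·sR = 36400/7957
mR = -1/2·sL + -1·sR = -25500/7957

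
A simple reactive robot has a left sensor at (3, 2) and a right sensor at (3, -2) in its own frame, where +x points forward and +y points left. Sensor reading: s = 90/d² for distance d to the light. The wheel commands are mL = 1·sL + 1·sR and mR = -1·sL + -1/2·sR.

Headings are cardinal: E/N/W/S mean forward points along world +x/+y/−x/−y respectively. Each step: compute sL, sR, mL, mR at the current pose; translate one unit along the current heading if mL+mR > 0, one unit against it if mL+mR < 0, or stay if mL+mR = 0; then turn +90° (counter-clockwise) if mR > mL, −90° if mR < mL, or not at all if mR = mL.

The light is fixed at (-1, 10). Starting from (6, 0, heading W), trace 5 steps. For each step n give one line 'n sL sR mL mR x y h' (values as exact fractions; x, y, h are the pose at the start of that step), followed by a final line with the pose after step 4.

0 9/16 9/8 27/16 -9/8 6 0 W
1 18/13 90/113 3204/1469 -2619/1469 5 0 N
2 9/13 45/101 1494/1313 -2403/2626 5 1 E
3 2/5 90/169 788/845 -563/845 6 1 S
4 9/16 9/8 27/16 -9/8 6 0 W
final 5 0 N

n=0: pose=(6,0,W); sL=9/16, sR=9/8; mL=27/16, mR=-9/8; mL+mR=9/16 → advance +1; mR−mL=-45/16 → turn -1·90°
n=1: pose=(5,0,N); sL=18/13, sR=90/113; mL=3204/1469, mR=-2619/1469; mL+mR=45/113 → advance +1; mR−mL=-5823/1469 → turn -1·90°
n=2: pose=(5,1,E); sL=9/13, sR=45/101; mL=1494/1313, mR=-2403/2626; mL+mR=45/202 → advance +1; mR−mL=-5391/2626 → turn -1·90°
n=3: pose=(6,1,S); sL=2/5, sR=90/169; mL=788/845, mR=-563/845; mL+mR=45/169 → advance +1; mR−mL=-1351/845 → turn -1·90°
n=4: pose=(6,0,W); sL=9/16, sR=9/8; mL=27/16, mR=-9/8; mL+mR=9/16 → advance +1; mR−mL=-45/16 → turn -1·90°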